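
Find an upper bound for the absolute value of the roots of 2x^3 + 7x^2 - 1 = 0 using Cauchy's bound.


Cauchy's bound: all roots r satisfy |r| <= 1 + max(|a_i/a_n|) for i = 0,...,n-1
where a_n is the leading coefficient.

Coefficients: [2, 7, 0, -1]
Leading coefficient a_n = 2
Ratios |a_i/a_n|: 7/2, 0, 1/2
Maximum ratio: 7/2
Cauchy's bound: |r| <= 1 + 7/2 = 9/2

Upper bound = 9/2


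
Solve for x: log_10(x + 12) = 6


Convert to exponential form: x + 12 = 10^6 = 1000000
x = 1000000 - 12 = 999988
Check: log_10(999988 + 12) = log_10(1000000) = log_10(1000000) = 6 ✓

x = 999988


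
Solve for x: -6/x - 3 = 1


Subtract -3 from both sides: -6/x = 4
Multiply both sides by x: -6 = 4 * x
Divide by 4: x = -3/2

x = -3/2


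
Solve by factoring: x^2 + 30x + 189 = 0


We need two numbers that multiply to 189 and add to 30.
Those numbers are 21 and 9 (since 21 * 9 = 189 and 21 + 9 = 30).
So x^2 + 30x + 189 = (x + 21)(x + 9) = 0
Setting each factor to zero: x = -21 or x = -9

x = -21, x = -9


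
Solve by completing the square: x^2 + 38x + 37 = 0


Start: x^2 + 38x + 37 = 0
Move constant: x^2 + 38x = -37
Half of 38 is 19, squared is 361
Add 361 to both sides: x^2 + 38x + 361 = 324
(x + 19)^2 = 324
x + 19 = ±18
x = -19 + 18 = -1 or x = -19 - 18 = -37

x = -37, x = -1


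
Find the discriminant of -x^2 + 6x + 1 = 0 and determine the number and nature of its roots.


For ax^2 + bx + c = 0, discriminant D = b^2 - 4ac
Here a = -1, b = 6, c = 1
D = (6)^2 - 4(-1)(1) = 36 + 4 = 40

D = 40 > 0 but not a perfect square
The equation has 2 distinct real irrational roots.

Discriminant = 40, 2 distinct real irrational roots


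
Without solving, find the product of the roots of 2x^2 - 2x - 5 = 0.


By Vieta's formulas for ax^2 + bx + c = 0:
  Sum of roots = -b/a
  Product of roots = c/a

Here a = 2, b = -2, c = -5
Sum = -(-2)/2 = 1
Product = -5/2 = -5/2

Product = -5/2


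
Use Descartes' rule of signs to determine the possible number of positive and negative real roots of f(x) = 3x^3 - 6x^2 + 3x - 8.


Descartes' rule of signs:

For positive roots, count sign changes in f(x) = 3x^3 - 6x^2 + 3x - 8:
Signs of coefficients: +, -, +, -
Number of sign changes: 3
Possible positive real roots: 3, 1

For negative roots, examine f(-x) = -3x^3 - 6x^2 - 3x - 8:
Signs of coefficients: -, -, -, -
Number of sign changes: 0
Possible negative real roots: 0

Positive roots: 3 or 1; Negative roots: 0


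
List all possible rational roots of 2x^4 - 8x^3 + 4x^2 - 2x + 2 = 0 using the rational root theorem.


Rational root theorem: possible roots are ±p/q where:
  p divides the constant term (2): p ∈ {1, 2}
  q divides the leading coefficient (2): q ∈ {1, 2}

All possible rational roots: -2, -1, -1/2, 1/2, 1, 2

-2, -1, -1/2, 1/2, 1, 2


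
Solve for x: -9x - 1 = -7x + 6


Starting with: -9x - 1 = -7x + 6
Move all x terms to left: (-9 + 7)x = 6 + 1
Simplify: -2x = 7
Divide both sides by -2: x = -7/2

x = -7/2


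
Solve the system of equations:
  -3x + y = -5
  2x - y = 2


Using Cramer's rule:
Determinant D = (-3)(-1) - (2)(1) = 3 - 2 = 1
Dx = (-5)(-1) - (2)(1) = 5 - 2 = 3
Dy = (-3)(2) - (2)(-5) = -6 + 10 = 4
x = Dx/D = 3/1 = 3
y = Dy/D = 4/1 = 4

x = 3, y = 4


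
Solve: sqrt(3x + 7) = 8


Square both sides: 3x + 7 = 8^2 = 64
3x = 64 - 7 = 57
x = 19
Check: sqrt(3*19 + 7) = sqrt(64) = 8 ✓

x = 19


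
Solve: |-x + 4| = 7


An absolute value equation |expr| = 7 gives two cases:
Case 1: -x + 4 = 7
  -x = 3, so x = -3
Case 2: -x + 4 = -7
  -x = -11, so x = 11

x = -3, x = 11


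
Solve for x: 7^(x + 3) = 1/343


Express both sides with the same base.
1/343 = 7^(-3)
Since the bases match, equate exponents: x + 3 = -3
So x = -3 - (3) = -6

x = -6


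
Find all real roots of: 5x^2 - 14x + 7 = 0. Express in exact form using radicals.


Using the quadratic formula: x = (-b ± sqrt(b^2 - 4ac)) / (2a)
Here a = 5, b = -14, c = 7
Discriminant = b^2 - 4ac = (-14)^2 - 4(5)(7) = 196 - 140 = 56
Since discriminant = 56 > 0, there are two real roots.
x = (14 ± 2*sqrt(14)) / 10
Simplifying: x = (7 ± sqrt(14)) / 5
Numerically: x ≈ 2.1483 or x ≈ 0.6517

x = (7 + sqrt(14)) / 5 or x = (7 - sqrt(14)) / 5


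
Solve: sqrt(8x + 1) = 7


Square both sides: 8x + 1 = 7^2 = 49
8x = 49 - 1 = 48
x = 6
Check: sqrt(8*6 + 1) = sqrt(49) = 7 ✓

x = 6


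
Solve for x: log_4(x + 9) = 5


Convert to exponential form: x + 9 = 4^5 = 1024
x = 1024 - 9 = 1015
Check: log_4(1015 + 9) = log_4(1024) = log_4(1024) = 5 ✓

x = 1015


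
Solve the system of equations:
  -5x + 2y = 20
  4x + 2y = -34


Using Cramer's rule:
Determinant D = (-5)(2) - (4)(2) = -10 - 8 = -18
Dx = (20)(2) - (-34)(2) = 40 + 68 = 108
Dy = (-5)(-34) - (4)(20) = 170 - 80 = 90
x = Dx/D = 108/-18 = -6
y = Dy/D = 90/-18 = -5

x = -6, y = -5


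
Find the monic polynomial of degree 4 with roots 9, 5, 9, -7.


A monic polynomial with roots 9, 5, 9, -7 is:
p(x) = (x - 9)(x - 5)(x - 9)(x + 7)
After multiplying by (x - 9): x - 9
After multiplying by (x - 5): x^2 - 14x + 45
After multiplying by (x - 9): x^3 - 23x^2 + 171x - 405
After multiplying by (x + 7): x^4 - 16x^3 + 10x^2 + 792x - 2835

x^4 - 16x^3 + 10x^2 + 792x - 2835


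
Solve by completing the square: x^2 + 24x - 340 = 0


Start: x^2 + 24x - 340 = 0
Move constant: x^2 + 24x = 340
Half of 24 is 12, squared is 144
Add 144 to both sides: x^2 + 24x + 144 = 484
(x + 12)^2 = 484
x + 12 = ±22
x = -12 + 22 = 10 or x = -12 - 22 = -34

x = -34, x = 10


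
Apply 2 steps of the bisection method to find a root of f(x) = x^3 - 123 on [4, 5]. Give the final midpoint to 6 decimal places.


f(x) = x^3 - 123
f(4) = -59 < 0
f(5) = 2 > 0

Step 1: midpoint = (4.000000 + 5.000000)/2 = 4.500000
  f(4.500000) = -31.875000
  f(mid) < 0, so root is in [4.500000, 5.000000]

Step 2: midpoint = (4.500000 + 5.000000)/2 = 4.750000
  f(4.750000) = -15.828125
  f(mid) < 0, so root is in [4.750000, 5.000000]

midpoint = 4.750000


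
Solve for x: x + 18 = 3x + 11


Starting with: x + 18 = 3x + 11
Move all x terms to left: (1 - 3)x = 11 - 18
Simplify: -2x = -7
Divide both sides by -2: x = 7/2

x = 7/2


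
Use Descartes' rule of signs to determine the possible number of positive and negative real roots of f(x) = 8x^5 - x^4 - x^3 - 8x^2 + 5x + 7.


Descartes' rule of signs:

For positive roots, count sign changes in f(x) = 8x^5 - x^4 - x^3 - 8x^2 + 5x + 7:
Signs of coefficients: +, -, -, -, +, +
Number of sign changes: 2
Possible positive real roots: 2, 0

For negative roots, examine f(-x) = -8x^5 - x^4 + x^3 - 8x^2 - 5x + 7:
Signs of coefficients: -, -, +, -, -, +
Number of sign changes: 3
Possible negative real roots: 3, 1

Positive roots: 2 or 0; Negative roots: 3 or 1


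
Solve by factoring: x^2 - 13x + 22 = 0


We need two numbers that multiply to 22 and add to -13.
Those numbers are -11 and -2 (since (-11) * (-2) = 22 and (-11) + (-2) = -13).
So x^2 - 13x + 22 = (x - 11)(x - 2) = 0
Setting each factor to zero: x = 11 or x = 2

x = 2, x = 11


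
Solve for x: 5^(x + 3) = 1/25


Express both sides with the same base.
1/25 = 5^(-2)
Since the bases match, equate exponents: x + 3 = -2
So x = -2 - (3) = -5

x = -5


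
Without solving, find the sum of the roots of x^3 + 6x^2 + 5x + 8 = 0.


By Vieta's formulas for x^3 + bx^2 + cx + d = 0:
  r1 + r2 + r3 = -b/a = -6
  r1*r2 + r1*r3 + r2*r3 = c/a = 5
  r1*r2*r3 = -d/a = -8


Sum = -6


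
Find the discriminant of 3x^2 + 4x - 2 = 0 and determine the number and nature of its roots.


For ax^2 + bx + c = 0, discriminant D = b^2 - 4ac
Here a = 3, b = 4, c = -2
D = (4)^2 - 4(3)(-2) = 16 + 24 = 40

D = 40 > 0 but not a perfect square
The equation has 2 distinct real irrational roots.

Discriminant = 40, 2 distinct real irrational roots


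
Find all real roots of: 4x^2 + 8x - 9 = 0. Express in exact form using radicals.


Using the quadratic formula: x = (-b ± sqrt(b^2 - 4ac)) / (2a)
Here a = 4, b = 8, c = -9
Discriminant = b^2 - 4ac = 8^2 - 4(4)(-9) = 64 + 144 = 208
Since discriminant = 208 > 0, there are two real roots.
x = (-8 ± 4*sqrt(13)) / 8
Simplifying: x = (-2 ± sqrt(13)) / 2
Numerically: x ≈ 0.8028 or x ≈ -2.8028

x = (-2 + sqrt(13)) / 2 or x = (-2 - sqrt(13)) / 2


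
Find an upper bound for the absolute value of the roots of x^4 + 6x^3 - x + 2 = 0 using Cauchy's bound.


Cauchy's bound: all roots r satisfy |r| <= 1 + max(|a_i/a_n|) for i = 0,...,n-1
where a_n is the leading coefficient.

Coefficients: [1, 6, 0, -1, 2]
Leading coefficient a_n = 1
Ratios |a_i/a_n|: 6, 0, 1, 2
Maximum ratio: 6
Cauchy's bound: |r| <= 1 + 6 = 7

Upper bound = 7


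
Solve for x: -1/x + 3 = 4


Subtract 3 from both sides: -1/x = 1
Multiply both sides by x: -1 = 1 * x
Divide by 1: x = -1

x = -1


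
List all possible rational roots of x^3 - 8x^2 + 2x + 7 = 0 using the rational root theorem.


Rational root theorem: possible roots are ±p/q where:
  p divides the constant term (7): p ∈ {1, 7}
  q divides the leading coefficient (1): q ∈ {1}

All possible rational roots: -7, -1, 1, 7

-7, -1, 1, 7


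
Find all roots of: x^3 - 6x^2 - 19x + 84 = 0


Let p(x) = x^3 - 6x^2 - 19x + 84. By the rational root theorem (leading coefficient 1), any rational root is an integer divisor of 84: try ±1, ±2, ... in turn.
Test x = 1: value = 60 ≠ 0.
Test x = -1: value = 96 ≠ 0.
Test x = 2: value = 30 ≠ 0.
Test x = -2: value = 90 ≠ 0.
Test x = 3: value = 0 ✓, so (x - 3) is a factor.
Synthetic division by (x - 3): bring down 1; 1(3) - 6 = -3; (-3)(3) - 19 = -28; (-28)(3) + 84 = 0 → quotient x^2 - 3x - 28, remainder 0.
Solve the quadratic x^2 - 3x - 28 = 0: discriminant = (-3)^2 - 4(1)(-28) = 9 + 112 = 121.
sqrt(121) = 11, so x = (3 ± 11)/2: x = 7 or x = -4.
Collecting all roots found:

x = -4, x = 3, x = 7


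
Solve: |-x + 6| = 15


An absolute value equation |expr| = 15 gives two cases:
Case 1: -x + 6 = 15
  -x = 9, so x = -9
Case 2: -x + 6 = -15
  -x = -21, so x = 21

x = -9, x = 21


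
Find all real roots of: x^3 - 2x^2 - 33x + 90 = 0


Let p(x) = x^3 - 2x^2 - 33x + 90. By the rational root theorem (leading coefficient 1), any rational root is an integer divisor of 90: try ±1, ±2, ... in turn.
Test x = 1: value = 56 ≠ 0.
Test x = -1: value = 120 ≠ 0.
Test x = 2: value = 24 ≠ 0.
Test x = -2: value = 140 ≠ 0.
Test x = 3: value = 0 ✓, so (x - 3) is a factor.
Synthetic division by (x - 3): bring down 1; 1(3) - 2 = 1; 1(3) - 33 = -30; (-30)(3) + 90 = 0 → quotient x^2 + x - 30, remainder 0.
Solve the quadratic x^2 + x - 30 = 0: discriminant = 1^2 - 4(1)(-30) = 1 + 120 = 121.
sqrt(121) = 11, so x = (-1 ± 11)/2: x = 5 or x = -6.

x = -6, x = 3, x = 5


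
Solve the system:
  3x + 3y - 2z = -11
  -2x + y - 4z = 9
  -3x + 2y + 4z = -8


Using Cramer's rule. Expand each determinant along the first row.
D  = 3*[1*4 - (-4)*2] - 3*[(-2)*4 - (-4)*(-3)] + (-2)*[(-2)*2 - 1*(-3)]
  = 3*(12) - 3*(-20) + (-2)*(-1) = 98
Dx = (-11)*[1*4 - (-4)*2] - 3*[9*4 - (-4)*(-8)] + (-2)*[9*2 - 1*(-8)]
  = (-11)*(12) - 3*(4) + (-2)*(26) = -196
Dy = 3*[9*4 - (-4)*(-8)] - (-11)*[(-2)*4 - (-4)*(-3)] + (-2)*[(-2)*(-8) - 9*(-3)]
  = 3*(4) - (-11)*(-20) + (-2)*(43) = -294
Dz = 3*[1*(-8) - 9*2] - 3*[(-2)*(-8) - 9*(-3)] + (-11)*[(-2)*2 - 1*(-3)]
  = 3*(-26) - 3*(43) + (-11)*(-1) = -196
x = Dx/D = -196/98 = -2, y = Dy/D = -294/98 = -3, z = Dz/D = -196/98 = -2
Check eq1: (3)(-2) + (3)(-3) + (-2)(-2) = -11 = -11 ✓
Check eq2: (-2)(-2) + (1)(-3) + (-4)(-2) = 9 = 9 ✓
Check eq3: (-3)(-2) + (2)(-3) + (4)(-2) = -8 = -8 ✓

x = -2, y = -3, z = -2


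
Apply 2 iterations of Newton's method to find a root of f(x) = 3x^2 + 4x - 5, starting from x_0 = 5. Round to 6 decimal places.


Newton's method: x_(n+1) = x_n - f(x_n)/f'(x_n)
f(x) = 3x^2 + 4x - 5
f'(x) = 6x + 4

Iteration 1:
  f(5.000000) = 90.000000
  f'(5.000000) = 34.000000
  x_1 = 5.000000 - (90.000000)/(34.000000) = 2.352941

Iteration 2:
  f(2.352941) = 21.020761
  f'(2.352941) = 18.117647
  x_2 = 2.352941 - (21.020761)/(18.117647) = 1.192704

x_2 = 1.192704


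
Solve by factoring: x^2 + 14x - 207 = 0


We need two numbers that multiply to -207 and add to 14.
Those numbers are 23 and -9 (since 23 * (-9) = -207 and 23 + (-9) = 14).
So x^2 + 14x - 207 = (x + 23)(x - 9) = 0
Setting each factor to zero: x = -23 or x = 9

x = -23, x = 9


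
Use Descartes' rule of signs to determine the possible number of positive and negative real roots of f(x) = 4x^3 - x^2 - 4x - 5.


Descartes' rule of signs:

For positive roots, count sign changes in f(x) = 4x^3 - x^2 - 4x - 5:
Signs of coefficients: +, -, -, -
Number of sign changes: 1
Possible positive real roots: 1

For negative roots, examine f(-x) = -4x^3 - x^2 + 4x - 5:
Signs of coefficients: -, -, +, -
Number of sign changes: 2
Possible negative real roots: 2, 0

Positive roots: 1; Negative roots: 2 or 0


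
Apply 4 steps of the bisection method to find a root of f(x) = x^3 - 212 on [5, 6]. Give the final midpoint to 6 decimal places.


f(x) = x^3 - 212
f(5) = -87 < 0
f(6) = 4 > 0

Step 1: midpoint = (5.000000 + 6.000000)/2 = 5.500000
  f(5.500000) = -45.625000
  f(mid) < 0, so root is in [5.500000, 6.000000]

Step 2: midpoint = (5.500000 + 6.000000)/2 = 5.750000
  f(5.750000) = -21.890625
  f(mid) < 0, so root is in [5.750000, 6.000000]

Step 3: midpoint = (5.750000 + 6.000000)/2 = 5.875000
  f(5.875000) = -9.220703
  f(mid) < 0, so root is in [5.875000, 6.000000]

Step 4: midpoint = (5.875000 + 6.000000)/2 = 5.937500
  f(5.937500) = -2.679932
  f(mid) < 0, so root is in [5.937500, 6.000000]

midpoint = 5.937500


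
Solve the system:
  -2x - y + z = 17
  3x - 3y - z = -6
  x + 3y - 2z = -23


Using Cramer's rule. Expand each determinant along the first row.
D  = (-2)*[(-3)*(-2) - (-1)*3] - (-1)*[3*(-2) - (-1)*1] + 1*[3*3 - (-3)*1]
  = (-2)*(9) - (-1)*(-5) + 1*(12) = -11
Dx = 17*[(-3)*(-2) - (-1)*3] - (-1)*[(-6)*(-2) - (-1)*(-23)] + 1*[(-6)*3 - (-3)*(-23)]
  = 17*(9) - (-1)*(-11) + 1*(-87) = 55
Dy = (-2)*[(-6)*(-2) - (-1)*(-23)] - 17*[3*(-2) - (-1)*1] + 1*[3*(-23) - (-6)*1]
  = (-2)*(-11) - 17*(-5) + 1*(-63) = 44
Dz = (-2)*[(-3)*(-23) - (-6)*3] - (-1)*[3*(-23) - (-6)*1] + 17*[3*3 - (-3)*1]
  = (-2)*(87) - (-1)*(-63) + 17*(12) = -33
x = Dx/D = 55/-11 = -5, y = Dy/D = 44/-11 = -4, z = Dz/D = -33/-11 = 3
Check eq1: (-2)(-5) + (-1)(-4) + (1)(3) = 17 = 17 ✓
Check eq2: (3)(-5) + (-3)(-4) + (-1)(3) = -6 = -6 ✓
Check eq3: (1)(-5) + (3)(-4) + (-2)(3) = -23 = -23 ✓

x = -5, y = -4, z = 3


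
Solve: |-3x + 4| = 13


An absolute value equation |expr| = 13 gives two cases:
Case 1: -3x + 4 = 13
  -3x = 9, so x = -3
Case 2: -3x + 4 = -13
  -3x = -17, so x = 17/3

x = -3, x = 17/3


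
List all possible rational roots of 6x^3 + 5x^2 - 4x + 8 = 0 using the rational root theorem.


Rational root theorem: possible roots are ±p/q where:
  p divides the constant term (8): p ∈ {1, 2, 4, 8}
  q divides the leading coefficient (6): q ∈ {1, 2, 3, 6}

All possible rational roots: -8, -4, -8/3, -2, -4/3, -1, -2/3, -1/2, -1/3, -1/6, 1/6, 1/3, 1/2, 2/3, 1, 4/3, 2, 8/3, 4, 8

-8, -4, -8/3, -2, -4/3, -1, -2/3, -1/2, -1/3, -1/6, 1/6, 1/3, 1/2, 2/3, 1, 4/3, 2, 8/3, 4, 8


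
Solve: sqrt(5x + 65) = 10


Square both sides: 5x + 65 = 10^2 = 100
5x = 100 - 65 = 35
x = 7
Check: sqrt(5*7 + 65) = sqrt(100) = 10 ✓

x = 7


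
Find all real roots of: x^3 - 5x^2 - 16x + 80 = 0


Let p(x) = x^3 - 5x^2 - 16x + 80. By the rational root theorem (leading coefficient 1), any rational root is an integer divisor of 80: try ±1, ±2, ... in turn.
Test x = 1: value = 60 ≠ 0.
Test x = -1: value = 90 ≠ 0.
Test x = 2: value = 36 ≠ 0.
Test x = -2: value = 84 ≠ 0.
Test x = 4: value = 0 ✓, so (x - 4) is a factor.
Synthetic division by (x - 4): bring down 1; 1(4) - 5 = -1; (-1)(4) - 16 = -20; (-20)(4) + 80 = 0 → quotient x^2 - x - 20, remainder 0.
Solve the quadratic x^2 - x - 20 = 0: discriminant = (-1)^2 - 4(1)(-20) = 1 + 80 = 81.
sqrt(81) = 9, so x = (1 ± 9)/2: x = 5 or x = -4.

x = -4, x = 4, x = 5


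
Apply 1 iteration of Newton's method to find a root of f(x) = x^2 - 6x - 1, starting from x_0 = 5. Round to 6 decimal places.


Newton's method: x_(n+1) = x_n - f(x_n)/f'(x_n)
f(x) = x^2 - 6x - 1
f'(x) = 2x - 6

Iteration 1:
  f(5.000000) = -6.000000
  f'(5.000000) = 4.000000
  x_1 = 5.000000 - (-6.000000)/(4.000000) = 6.500000

x_1 = 6.500000


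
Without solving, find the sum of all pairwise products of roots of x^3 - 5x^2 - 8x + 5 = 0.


By Vieta's formulas for x^3 + bx^2 + cx + d = 0:
  r1 + r2 + r3 = -b/a = 5
  r1*r2 + r1*r3 + r2*r3 = c/a = -8
  r1*r2*r3 = -d/a = -5


Sum of pairwise products = -8


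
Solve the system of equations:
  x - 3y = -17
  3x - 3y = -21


Using Cramer's rule:
Determinant D = (1)(-3) - (3)(-3) = -3 + 9 = 6
Dx = (-17)(-3) - (-21)(-3) = 51 - 63 = -12
Dy = (1)(-21) - (3)(-17) = -21 + 51 = 30
x = Dx/D = -12/6 = -2
y = Dy/D = 30/6 = 5

x = -2, y = 5


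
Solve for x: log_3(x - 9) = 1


Convert to exponential form: x - 9 = 3^1 = 3
x = 3 + 9 = 12
Check: log_3(12 - 9) = log_3(3) = log_3(3) = 1 ✓

x = 12


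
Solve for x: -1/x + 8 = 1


Subtract 8 from both sides: -1/x = -7
Multiply both sides by x: -1 = -7 * x
Divide by -7: x = 1/7

x = 1/7


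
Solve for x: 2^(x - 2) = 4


Express both sides with the same base.
4 = 2^2
Since the bases match, equate exponents: x - 2 = 2
So x = 2 - (-2) = 4

x = 4


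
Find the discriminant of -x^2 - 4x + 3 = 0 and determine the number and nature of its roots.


For ax^2 + bx + c = 0, discriminant D = b^2 - 4ac
Here a = -1, b = -4, c = 3
D = (-4)^2 - 4(-1)(3) = 16 + 12 = 28

D = 28 > 0 but not a perfect square
The equation has 2 distinct real irrational roots.

Discriminant = 28, 2 distinct real irrational roots


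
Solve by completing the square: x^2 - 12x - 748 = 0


Start: x^2 - 12x - 748 = 0
Move constant: x^2 - 12x = 748
Half of -12 is -6, squared is 36
Add 36 to both sides: x^2 - 12x + 36 = 784
(x - 6)^2 = 784
x - 6 = ±28
x = 6 + 28 = 34 or x = 6 - 28 = -22

x = -22, x = 34


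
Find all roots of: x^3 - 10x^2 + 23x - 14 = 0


Let p(x) = x^3 - 10x^2 + 23x - 14. By the rational root theorem (leading coefficient 1), any rational root is an integer divisor of 14: try ±1, ±2, ... in turn.
Test x = 1: value = 0 ✓, so (x - 1) is a factor.
Synthetic division by (x - 1): bring down 1; 1(1) - 10 = -9; (-9)(1) + 23 = 14; 14(1) - 14 = 0 → quotient x^2 - 9x + 14, remainder 0.
Solve the quadratic x^2 - 9x + 14 = 0: discriminant = (-9)^2 - 4(1)(14) = 81 - 56 = 25.
sqrt(25) = 5, so x = (9 ± 5)/2: x = 7 or x = 2.
Collecting all roots found:

x = 1, x = 2, x = 7


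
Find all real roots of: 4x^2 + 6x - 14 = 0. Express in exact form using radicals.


Using the quadratic formula: x = (-b ± sqrt(b^2 - 4ac)) / (2a)
Here a = 4, b = 6, c = -14
Discriminant = b^2 - 4ac = 6^2 - 4(4)(-14) = 36 + 224 = 260
Since discriminant = 260 > 0, there are two real roots.
x = (-6 ± 2*sqrt(65)) / 8
Simplifying: x = (-3 ± sqrt(65)) / 4
Numerically: x ≈ 1.2656 or x ≈ -2.7656

x = (-3 + sqrt(65)) / 4 or x = (-3 - sqrt(65)) / 4


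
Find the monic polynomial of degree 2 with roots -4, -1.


A monic polynomial with roots -4, -1 is:
p(x) = (x + 4)(x + 1)
After multiplying by (x + 4): x + 4
After multiplying by (x + 1): x^2 + 5x + 4

x^2 + 5x + 4


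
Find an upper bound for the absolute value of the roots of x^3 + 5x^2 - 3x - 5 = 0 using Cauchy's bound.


Cauchy's bound: all roots r satisfy |r| <= 1 + max(|a_i/a_n|) for i = 0,...,n-1
where a_n is the leading coefficient.

Coefficients: [1, 5, -3, -5]
Leading coefficient a_n = 1
Ratios |a_i/a_n|: 5, 3, 5
Maximum ratio: 5
Cauchy's bound: |r| <= 1 + 5 = 6

Upper bound = 6


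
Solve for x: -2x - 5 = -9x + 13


Starting with: -2x - 5 = -9x + 13
Move all x terms to left: (-2 + 9)x = 13 + 5
Simplify: 7x = 18
Divide both sides by 7: x = 18/7

x = 18/7


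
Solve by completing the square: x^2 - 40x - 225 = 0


Start: x^2 - 40x - 225 = 0
Move constant: x^2 - 40x = 225
Half of -40 is -20, squared is 400
Add 400 to both sides: x^2 - 40x + 400 = 625
(x - 20)^2 = 625
x - 20 = ±25
x = 20 + 25 = 45 or x = 20 - 25 = -5

x = -5, x = 45


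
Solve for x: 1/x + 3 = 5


Subtract 3 from both sides: 1/x = 2
Multiply both sides by x: 1 = 2 * x
Divide by 2: x = 1/2

x = 1/2


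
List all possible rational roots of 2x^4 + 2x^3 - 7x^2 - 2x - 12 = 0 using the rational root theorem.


Rational root theorem: possible roots are ±p/q where:
  p divides the constant term (-12): p ∈ {1, 2, 3, 4, 6, 12}
  q divides the leading coefficient (2): q ∈ {1, 2}

All possible rational roots: -12, -6, -4, -3, -2, -3/2, -1, -1/2, 1/2, 1, 3/2, 2, 3, 4, 6, 12

-12, -6, -4, -3, -2, -3/2, -1, -1/2, 1/2, 1, 3/2, 2, 3, 4, 6, 12


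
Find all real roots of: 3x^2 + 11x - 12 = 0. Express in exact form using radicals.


Using the quadratic formula: x = (-b ± sqrt(b^2 - 4ac)) / (2a)
Here a = 3, b = 11, c = -12
Discriminant = b^2 - 4ac = 11^2 - 4(3)(-12) = 121 + 144 = 265
Since discriminant = 265 > 0, there are two real roots.
x = (-11 ± sqrt(265)) / 6
Numerically: x ≈ 0.8798 or x ≈ -4.5465

x = (-11 + sqrt(265)) / 6 or x = (-11 - sqrt(265)) / 6


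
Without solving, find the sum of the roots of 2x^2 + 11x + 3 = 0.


By Vieta's formulas for ax^2 + bx + c = 0:
  Sum of roots = -b/a
  Product of roots = c/a

Here a = 2, b = 11, c = 3
Sum = -(11)/2 = -11/2
Product = 3/2 = 3/2

Sum = -11/2


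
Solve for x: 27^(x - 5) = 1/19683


Express both sides with the same base.
1/19683 = 27^(-3)
Since the bases match, equate exponents: x - 5 = -3
So x = -3 - (-5) = 2

x = 2


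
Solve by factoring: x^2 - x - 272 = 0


We need two numbers that multiply to -272 and add to -1.
Those numbers are 16 and -17 (since 16 * (-17) = -272 and 16 + (-17) = -1).
So x^2 - x - 272 = (x + 16)(x - 17) = 0
Setting each factor to zero: x = -16 or x = 17

x = -16, x = 17


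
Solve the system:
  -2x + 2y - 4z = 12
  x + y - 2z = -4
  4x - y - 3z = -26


Using Cramer's rule. Expand each determinant along the first row.
D  = (-2)*[1*(-3) - (-2)*(-1)] - 2*[1*(-3) - (-2)*4] + (-4)*[1*(-1) - 1*4]
  = (-2)*(-5) - 2*(5) + (-4)*(-5) = 20
Dx = 12*[1*(-3) - (-2)*(-1)] - 2*[(-4)*(-3) - (-2)*(-26)] + (-4)*[(-4)*(-1) - 1*(-26)]
  = 12*(-5) - 2*(-40) + (-4)*(30) = -100
Dy = (-2)*[(-4)*(-3) - (-2)*(-26)] - 12*[1*(-3) - (-2)*4] + (-4)*[1*(-26) - (-4)*4]
  = (-2)*(-40) - 12*(5) + (-4)*(-10) = 60
Dz = (-2)*[1*(-26) - (-4)*(-1)] - 2*[1*(-26) - (-4)*4] + 12*[1*(-1) - 1*4]
  = (-2)*(-30) - 2*(-10) + 12*(-5) = 20
x = Dx/D = -100/20 = -5, y = Dy/D = 60/20 = 3, z = Dz/D = 20/20 = 1
Check eq1: (-2)(-5) + (2)(3) + (-4)(1) = 12 = 12 ✓
Check eq2: (1)(-5) + (1)(3) + (-2)(1) = -4 = -4 ✓
Check eq3: (4)(-5) + (-1)(3) + (-3)(1) = -26 = -26 ✓

x = -5, y = 3, z = 1


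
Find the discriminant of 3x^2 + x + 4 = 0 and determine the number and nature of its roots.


For ax^2 + bx + c = 0, discriminant D = b^2 - 4ac
Here a = 3, b = 1, c = 4
D = (1)^2 - 4(3)(4) = 1 - 48 = -47

D = -47 < 0
The equation has no real roots (2 complex conjugate roots).

Discriminant = -47, no real roots (2 complex conjugate roots)


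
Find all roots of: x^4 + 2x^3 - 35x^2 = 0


The lowest-degree term is x^2, so x = 0 is a root with multiplicity 2. Factor out x^2:
  x^2 + 2x - 35 = 0
Solve the quadratic x^2 + 2x - 35 = 0: discriminant = 2^2 - 4(1)(-35) = 4 + 140 = 144.
sqrt(144) = 12, so x = (-2 ± 12)/2: x = 5 or x = -7.
Collecting all roots found:

x = -7, x = 0 (multiplicity 2), x = 5


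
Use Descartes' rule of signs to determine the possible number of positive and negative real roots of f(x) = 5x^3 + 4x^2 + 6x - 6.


Descartes' rule of signs:

For positive roots, count sign changes in f(x) = 5x^3 + 4x^2 + 6x - 6:
Signs of coefficients: +, +, +, -
Number of sign changes: 1
Possible positive real roots: 1

For negative roots, examine f(-x) = -5x^3 + 4x^2 - 6x - 6:
Signs of coefficients: -, +, -, -
Number of sign changes: 2
Possible negative real roots: 2, 0

Positive roots: 1; Negative roots: 2 or 0


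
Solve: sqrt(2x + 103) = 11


Square both sides: 2x + 103 = 11^2 = 121
2x = 121 - 103 = 18
x = 9
Check: sqrt(2*9 + 103) = sqrt(121) = 11 ✓

x = 9


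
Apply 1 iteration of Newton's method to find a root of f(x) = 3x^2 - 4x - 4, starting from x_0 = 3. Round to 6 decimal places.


Newton's method: x_(n+1) = x_n - f(x_n)/f'(x_n)
f(x) = 3x^2 - 4x - 4
f'(x) = 6x - 4

Iteration 1:
  f(3.000000) = 11.000000
  f'(3.000000) = 14.000000
  x_1 = 3.000000 - (11.000000)/(14.000000) = 2.214286

x_1 = 2.214286


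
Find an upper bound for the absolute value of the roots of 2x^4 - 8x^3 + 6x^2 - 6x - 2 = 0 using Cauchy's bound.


Cauchy's bound: all roots r satisfy |r| <= 1 + max(|a_i/a_n|) for i = 0,...,n-1
where a_n is the leading coefficient.

Coefficients: [2, -8, 6, -6, -2]
Leading coefficient a_n = 2
Ratios |a_i/a_n|: 4, 3, 3, 1
Maximum ratio: 4
Cauchy's bound: |r| <= 1 + 4 = 5

Upper bound = 5


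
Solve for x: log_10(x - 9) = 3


Convert to exponential form: x - 9 = 10^3 = 1000
x = 1000 + 9 = 1009
Check: log_10(1009 - 9) = log_10(1000) = log_10(1000) = 3 ✓

x = 1009


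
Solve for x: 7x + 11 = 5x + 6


Starting with: 7x + 11 = 5x + 6
Move all x terms to left: (7 - 5)x = 6 - 11
Simplify: 2x = -5
Divide both sides by 2: x = -5/2

x = -5/2


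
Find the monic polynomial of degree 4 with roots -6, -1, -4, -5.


A monic polynomial with roots -6, -1, -4, -5 is:
p(x) = (x + 6)(x + 1)(x + 4)(x + 5)
After multiplying by (x + 6): x + 6
After multiplying by (x + 1): x^2 + 7x + 6
After multiplying by (x + 4): x^3 + 11x^2 + 34x + 24
After multiplying by (x + 5): x^4 + 16x^3 + 89x^2 + 194x + 120

x^4 + 16x^3 + 89x^2 + 194x + 120


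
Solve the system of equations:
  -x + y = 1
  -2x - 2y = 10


Using Cramer's rule:
Determinant D = (-1)(-2) - (-2)(1) = 2 + 2 = 4
Dx = (1)(-2) - (10)(1) = -2 - 10 = -12
Dy = (-1)(10) - (-2)(1) = -10 + 2 = -8
x = Dx/D = -12/4 = -3
y = Dy/D = -8/4 = -2

x = -3, y = -2


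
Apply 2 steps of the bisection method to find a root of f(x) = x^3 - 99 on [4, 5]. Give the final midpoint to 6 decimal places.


f(x) = x^3 - 99
f(4) = -35 < 0
f(5) = 26 > 0

Step 1: midpoint = (4.000000 + 5.000000)/2 = 4.500000
  f(4.500000) = -7.875000
  f(mid) < 0, so root is in [4.500000, 5.000000]

Step 2: midpoint = (4.500000 + 5.000000)/2 = 4.750000
  f(4.750000) = 8.171875
  f(mid) > 0, so root is in [4.500000, 4.750000]

midpoint = 4.750000


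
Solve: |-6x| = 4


An absolute value equation |expr| = 4 gives two cases:
Case 1: -6x = 4
  -6x = 4, so x = -2/3
Case 2: -6x = -4
  -6x = -4, so x = 2/3

x = -2/3, x = 2/3


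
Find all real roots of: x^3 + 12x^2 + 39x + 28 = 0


Let p(x) = x^3 + 12x^2 + 39x + 28. By the rational root theorem (leading coefficient 1), any rational root is an integer divisor of 28: try ±1, ±2, ... in turn.
Test x = 1: value = 80 ≠ 0.
Test x = -1: value = 0 ✓, so (x + 1) is a factor.
Synthetic division by (x + 1): bring down 1; 1(-1) + 12 = 11; 11(-1) + 39 = 28; 28(-1) + 28 = 0 → quotient x^2 + 11x + 28, remainder 0.
Solve the quadratic x^2 + 11x + 28 = 0: discriminant = 11^2 - 4(1)(28) = 121 - 112 = 9.
sqrt(9) = 3, so x = (-11 ± 3)/2: x = -4 or x = -7.

x = -7, x = -4, x = -1


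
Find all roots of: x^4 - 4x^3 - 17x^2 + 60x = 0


The constant term is 0, so x = 0 is a root. Factor out x:
  x^3 - 4x^2 - 17x + 60 = 0
Let p(x) = x^3 - 4x^2 - 17x + 60. By the rational root theorem (leading coefficient 1), any rational root is an integer divisor of 60: try ±1, ±2, ... in turn.
Test x = 1: value = 40 ≠ 0.
Test x = -1: value = 72 ≠ 0.
Test x = 2: value = 18 ≠ 0.
Test x = -2: value = 70 ≠ 0.
Test x = 3: value = 0 ✓, so (x - 3) is a factor.
Synthetic division by (x - 3): bring down 1; 1(3) - 4 = -1; (-1)(3) - 17 = -20; (-20)(3) + 60 = 0 → quotient x^2 - x - 20, remainder 0.
Solve the quadratic x^2 - x - 20 = 0: discriminant = (-1)^2 - 4(1)(-20) = 1 + 80 = 81.
sqrt(81) = 9, so x = (1 ± 9)/2: x = 5 or x = -4.
Collecting all roots found:

x = -4, x = 0, x = 3, x = 5


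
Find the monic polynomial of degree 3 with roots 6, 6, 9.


A monic polynomial with roots 6, 6, 9 is:
p(x) = (x - 6)(x - 6)(x - 9)
After multiplying by (x - 6): x - 6
After multiplying by (x - 6): x^2 - 12x + 36
After multiplying by (x - 9): x^3 - 21x^2 + 144x - 324

x^3 - 21x^2 + 144x - 324


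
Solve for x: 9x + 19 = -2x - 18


Starting with: 9x + 19 = -2x - 18
Move all x terms to left: (9 + 2)x = -18 - 19
Simplify: 11x = -37
Divide both sides by 11: x = -37/11

x = -37/11


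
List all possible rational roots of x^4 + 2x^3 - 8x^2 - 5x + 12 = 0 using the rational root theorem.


Rational root theorem: possible roots are ±p/q where:
  p divides the constant term (12): p ∈ {1, 2, 3, 4, 6, 12}
  q divides the leading coefficient (1): q ∈ {1}

All possible rational roots: -12, -6, -4, -3, -2, -1, 1, 2, 3, 4, 6, 12

-12, -6, -4, -3, -2, -1, 1, 2, 3, 4, 6, 12


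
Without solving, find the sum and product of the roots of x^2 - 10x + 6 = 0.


By Vieta's formulas for ax^2 + bx + c = 0:
  Sum of roots = -b/a
  Product of roots = c/a

Here a = 1, b = -10, c = 6
Sum = -(-10)/1 = 10
Product = 6/1 = 6

Sum = 10, Product = 6


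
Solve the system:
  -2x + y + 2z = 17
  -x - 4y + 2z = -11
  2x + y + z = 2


Using Cramer's rule. Expand each determinant along the first row.
D  = (-2)*[(-4)*1 - 2*1] - 1*[(-1)*1 - 2*2] + 2*[(-1)*1 - (-4)*2]
  = (-2)*(-6) - 1*(-5) + 2*(7) = 31
Dx = 17*[(-4)*1 - 2*1] - 1*[(-11)*1 - 2*2] + 2*[(-11)*1 - (-4)*2]
  = 17*(-6) - 1*(-15) + 2*(-3) = -93
Dy = (-2)*[(-11)*1 - 2*2] - 17*[(-1)*1 - 2*2] + 2*[(-1)*2 - (-11)*2]
  = (-2)*(-15) - 17*(-5) + 2*(20) = 155
Dz = (-2)*[(-4)*2 - (-11)*1] - 1*[(-1)*2 - (-11)*2] + 17*[(-1)*1 - (-4)*2]
  = (-2)*(3) - 1*(20) + 17*(7) = 93
x = Dx/D = -93/31 = -3, y = Dy/D = 155/31 = 5, z = Dz/D = 93/31 = 3
Check eq1: (-2)(-3) + (1)(5) + (2)(3) = 17 = 17 ✓
Check eq2: (-1)(-3) + (-4)(5) + (2)(3) = -11 = -11 ✓
Check eq3: (2)(-3) + (1)(5) + (1)(3) = 2 = 2 ✓

x = -3, y = 5, z = 3


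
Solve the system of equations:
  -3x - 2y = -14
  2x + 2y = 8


Using Cramer's rule:
Determinant D = (-3)(2) - (2)(-2) = -6 + 4 = -2
Dx = (-14)(2) - (8)(-2) = -28 + 16 = -12
Dy = (-3)(8) - (2)(-14) = -24 + 28 = 4
x = Dx/D = -12/-2 = 6
y = Dy/D = 4/-2 = -2

x = 6, y = -2


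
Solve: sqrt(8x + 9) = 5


Square both sides: 8x + 9 = 5^2 = 25
8x = 25 - 9 = 16
x = 2
Check: sqrt(8*2 + 9) = sqrt(25) = 5 ✓

x = 2


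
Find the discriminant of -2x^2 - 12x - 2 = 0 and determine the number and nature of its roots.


For ax^2 + bx + c = 0, discriminant D = b^2 - 4ac
Here a = -2, b = -12, c = -2
D = (-12)^2 - 4(-2)(-2) = 144 - 16 = 128

D = 128 > 0 but not a perfect square
The equation has 2 distinct real irrational roots.

Discriminant = 128, 2 distinct real irrational roots


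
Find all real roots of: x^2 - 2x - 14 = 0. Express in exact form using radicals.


Using the quadratic formula: x = (-b ± sqrt(b^2 - 4ac)) / (2a)
Here a = 1, b = -2, c = -14
Discriminant = b^2 - 4ac = (-2)^2 - 4(1)(-14) = 4 + 56 = 60
Since discriminant = 60 > 0, there are two real roots.
x = (2 ± 2*sqrt(15)) / 2
Simplifying: x = 1 ± sqrt(15)
Numerically: x ≈ 4.8730 or x ≈ -2.8730

x = 1 + sqrt(15) or x = 1 - sqrt(15)


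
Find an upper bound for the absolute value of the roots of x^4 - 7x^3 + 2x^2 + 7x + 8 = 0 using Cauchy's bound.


Cauchy's bound: all roots r satisfy |r| <= 1 + max(|a_i/a_n|) for i = 0,...,n-1
where a_n is the leading coefficient.

Coefficients: [1, -7, 2, 7, 8]
Leading coefficient a_n = 1
Ratios |a_i/a_n|: 7, 2, 7, 8
Maximum ratio: 8
Cauchy's bound: |r| <= 1 + 8 = 9

Upper bound = 9


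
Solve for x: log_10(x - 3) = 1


Convert to exponential form: x - 3 = 10^1 = 10
x = 10 + 3 = 13
Check: log_10(13 - 3) = log_10(10) = log_10(10) = 1 ✓

x = 13


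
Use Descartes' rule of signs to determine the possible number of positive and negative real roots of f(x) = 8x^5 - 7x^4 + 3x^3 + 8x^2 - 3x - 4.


Descartes' rule of signs:

For positive roots, count sign changes in f(x) = 8x^5 - 7x^4 + 3x^3 + 8x^2 - 3x - 4:
Signs of coefficients: +, -, +, +, -, -
Number of sign changes: 3
Possible positive real roots: 3, 1

For negative roots, examine f(-x) = -8x^5 - 7x^4 - 3x^3 + 8x^2 + 3x - 4:
Signs of coefficients: -, -, -, +, +, -
Number of sign changes: 2
Possible negative real roots: 2, 0

Positive roots: 3 or 1; Negative roots: 2 or 0


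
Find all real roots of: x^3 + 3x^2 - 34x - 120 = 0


Let p(x) = x^3 + 3x^2 - 34x - 120. By the rational root theorem (leading coefficient 1), any rational root is an integer divisor of 120: try ±1, ±2, ... in turn.
Test x = 1: value = -150 ≠ 0.
Test x = -1: value = -84 ≠ 0.
Test x = 2: value = -168 ≠ 0.
Test x = -2: value = -48 ≠ 0.
Test x = 3: value = -168 ≠ 0.
Test x = -3: value = -18 ≠ 0.
Test x = 4: value = -144 ≠ 0.
Test x = -4: value = 0 ✓, so (x + 4) is a factor.
Synthetic division by (x + 4): bring down 1; 1(-4) + 3 = -1; (-1)(-4) - 34 = -30; (-30)(-4) - 120 = 0 → quotient x^2 - x - 30, remainder 0.
Solve the quadratic x^2 - x - 30 = 0: discriminant = (-1)^2 - 4(1)(-30) = 1 + 120 = 121.
sqrt(121) = 11, so x = (1 ± 11)/2: x = 6 or x = -5.

x = -5, x = -4, x = 6


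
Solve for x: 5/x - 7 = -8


Subtract -7 from both sides: 5/x = -1
Multiply both sides by x: 5 = -1 * x
Divide by -1: x = -5

x = -5


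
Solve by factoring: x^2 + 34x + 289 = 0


We need two numbers that multiply to 289 and add to 34.
Those numbers are 17 and 17 (since 17 * 17 = 289 and 17 + 17 = 34).
So x^2 + 34x + 289 = (x + 17)(x + 17) = 0
Setting each factor to zero: x = -17 or x = -17

x = -17


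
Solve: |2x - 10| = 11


An absolute value equation |expr| = 11 gives two cases:
Case 1: 2x - 10 = 11
  2x = 21, so x = 21/2
Case 2: 2x - 10 = -11
  2x = -1, so x = -1/2

x = -1/2, x = 21/2


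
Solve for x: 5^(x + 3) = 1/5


Express both sides with the same base.
1/5 = 5^(-1)
Since the bases match, equate exponents: x + 3 = -1
So x = -1 - (3) = -4

x = -4


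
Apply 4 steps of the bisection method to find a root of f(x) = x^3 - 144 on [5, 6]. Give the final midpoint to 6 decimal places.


f(x) = x^3 - 144
f(5) = -19 < 0
f(6) = 72 > 0

Step 1: midpoint = (5.000000 + 6.000000)/2 = 5.500000
  f(5.500000) = 22.375000
  f(mid) > 0, so root is in [5.000000, 5.500000]

Step 2: midpoint = (5.000000 + 5.500000)/2 = 5.250000
  f(5.250000) = 0.703125
  f(mid) > 0, so root is in [5.000000, 5.250000]

Step 3: midpoint = (5.000000 + 5.250000)/2 = 5.125000
  f(5.125000) = -9.388672
  f(mid) < 0, so root is in [5.125000, 5.250000]

Step 4: midpoint = (5.125000 + 5.250000)/2 = 5.187500
  f(5.187500) = -4.403564
  f(mid) < 0, so root is in [5.187500, 5.250000]

midpoint = 5.187500


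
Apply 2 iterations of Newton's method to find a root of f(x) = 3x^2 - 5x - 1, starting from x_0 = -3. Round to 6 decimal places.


Newton's method: x_(n+1) = x_n - f(x_n)/f'(x_n)
f(x) = 3x^2 - 5x - 1
f'(x) = 6x - 5

Iteration 1:
  f(-3.000000) = 41.000000
  f'(-3.000000) = -23.000000
  x_1 = -3.000000 - (41.000000)/(-23.000000) = -1.217391

Iteration 2:
  f(-1.217391) = 9.533081
  f'(-1.217391) = -12.304348
  x_2 = -1.217391 - (9.533081)/(-12.304348) = -0.442618

x_2 = -0.442618


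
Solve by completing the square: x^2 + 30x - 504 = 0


Start: x^2 + 30x - 504 = 0
Move constant: x^2 + 30x = 504
Half of 30 is 15, squared is 225
Add 225 to both sides: x^2 + 30x + 225 = 729
(x + 15)^2 = 729
x + 15 = ±27
x = -15 + 27 = 12 or x = -15 - 27 = -42

x = -42, x = 12


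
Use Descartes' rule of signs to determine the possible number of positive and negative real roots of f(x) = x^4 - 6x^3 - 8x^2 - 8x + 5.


Descartes' rule of signs:

For positive roots, count sign changes in f(x) = x^4 - 6x^3 - 8x^2 - 8x + 5:
Signs of coefficients: +, -, -, -, +
Number of sign changes: 2
Possible positive real roots: 2, 0

For negative roots, examine f(-x) = x^4 + 6x^3 - 8x^2 + 8x + 5:
Signs of coefficients: +, +, -, +, +
Number of sign changes: 2
Possible negative real roots: 2, 0

Positive roots: 2 or 0; Negative roots: 2 or 0


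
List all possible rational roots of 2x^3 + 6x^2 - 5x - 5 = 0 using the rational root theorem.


Rational root theorem: possible roots are ±p/q where:
  p divides the constant term (-5): p ∈ {1, 5}
  q divides the leading coefficient (2): q ∈ {1, 2}

All possible rational roots: -5, -5/2, -1, -1/2, 1/2, 1, 5/2, 5

-5, -5/2, -1, -1/2, 1/2, 1, 5/2, 5


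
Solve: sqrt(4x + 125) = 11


Square both sides: 4x + 125 = 11^2 = 121
4x = 121 - 125 = -4
x = -1
Check: sqrt(4*(-1) + 125) = sqrt(121) = 11 ✓

x = -1


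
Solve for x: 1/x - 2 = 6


Subtract -2 from both sides: 1/x = 8
Multiply both sides by x: 1 = 8 * x
Divide by 8: x = 1/8

x = 1/8


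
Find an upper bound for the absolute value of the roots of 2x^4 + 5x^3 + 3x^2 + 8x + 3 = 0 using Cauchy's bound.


Cauchy's bound: all roots r satisfy |r| <= 1 + max(|a_i/a_n|) for i = 0,...,n-1
where a_n is the leading coefficient.

Coefficients: [2, 5, 3, 8, 3]
Leading coefficient a_n = 2
Ratios |a_i/a_n|: 5/2, 3/2, 4, 3/2
Maximum ratio: 4
Cauchy's bound: |r| <= 1 + 4 = 5

Upper bound = 5


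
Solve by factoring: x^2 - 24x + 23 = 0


We need two numbers that multiply to 23 and add to -24.
Those numbers are -1 and -23 (since (-1) * (-23) = 23 and (-1) + (-23) = -24).
So x^2 - 24x + 23 = (x - 1)(x - 23) = 0
Setting each factor to zero: x = 1 or x = 23

x = 1, x = 23


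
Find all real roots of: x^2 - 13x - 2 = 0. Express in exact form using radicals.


Using the quadratic formula: x = (-b ± sqrt(b^2 - 4ac)) / (2a)
Here a = 1, b = -13, c = -2
Discriminant = b^2 - 4ac = (-13)^2 - 4(1)(-2) = 169 + 8 = 177
Since discriminant = 177 > 0, there are two real roots.
x = (13 ± sqrt(177)) / 2
Numerically: x ≈ 13.1521 or x ≈ -0.1521

x = (13 + sqrt(177)) / 2 or x = (13 - sqrt(177)) / 2


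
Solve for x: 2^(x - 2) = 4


Express both sides with the same base.
4 = 2^2
Since the bases match, equate exponents: x - 2 = 2
So x = 2 - (-2) = 4

x = 4


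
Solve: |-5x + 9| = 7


An absolute value equation |expr| = 7 gives two cases:
Case 1: -5x + 9 = 7
  -5x = -2, so x = 2/5
Case 2: -5x + 9 = -7
  -5x = -16, so x = 16/5

x = 2/5, x = 16/5


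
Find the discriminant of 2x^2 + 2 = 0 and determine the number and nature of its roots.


For ax^2 + bx + c = 0, discriminant D = b^2 - 4ac
Here a = 2, b = 0, c = 2
D = (0)^2 - 4(2)(2) = 0 - 16 = -16

D = -16 < 0
The equation has no real roots (2 complex conjugate roots).

Discriminant = -16, no real roots (2 complex conjugate roots)


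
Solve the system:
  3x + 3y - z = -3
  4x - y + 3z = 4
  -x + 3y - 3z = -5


Using Cramer's rule. Expand each determinant along the first row.
D  = 3*[(-1)*(-3) - 3*3] - 3*[4*(-3) - 3*(-1)] + (-1)*[4*3 - (-1)*(-1)]
  = 3*(-6) - 3*(-9) + (-1)*(11) = -2
Dx = (-3)*[(-1)*(-3) - 3*3] - 3*[4*(-3) - 3*(-5)] + (-1)*[4*3 - (-1)*(-5)]
  = (-3)*(-6) - 3*(3) + (-1)*(7) = 2
Dy = 3*[4*(-3) - 3*(-5)] - (-3)*[4*(-3) - 3*(-1)] + (-1)*[4*(-5) - 4*(-1)]
  = 3*(3) - (-3)*(-9) + (-1)*(-16) = -2
Dz = 3*[(-1)*(-5) - 4*3] - 3*[4*(-5) - 4*(-1)] + (-3)*[4*3 - (-1)*(-1)]
  = 3*(-7) - 3*(-16) + (-3)*(11) = -6
x = Dx/D = 2/-2 = -1, y = Dy/D = -2/-2 = 1, z = Dz/D = -6/-2 = 3
Check eq1: (3)(-1) + (3)(1) + (-1)(3) = -3 = -3 ✓
Check eq2: (4)(-1) + (-1)(1) + (3)(3) = 4 = 4 ✓
Check eq3: (-1)(-1) + (3)(1) + (-3)(3) = -5 = -5 ✓

x = -1, y = 1, z = 3


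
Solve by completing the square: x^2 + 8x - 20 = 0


Start: x^2 + 8x - 20 = 0
Move constant: x^2 + 8x = 20
Half of 8 is 4, squared is 16
Add 16 to both sides: x^2 + 8x + 16 = 36
(x + 4)^2 = 36
x + 4 = ±6
x = -4 + 6 = 2 or x = -4 - 6 = -10

x = -10, x = 2


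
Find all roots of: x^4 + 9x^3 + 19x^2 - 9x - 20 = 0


Let p(x) = x^4 + 9x^3 + 19x^2 - 9x - 20. By the rational root theorem (leading coefficient 1), any rational root is an integer divisor of 20: try ±1, ±2, ... in turn.
Test x = 1: value = 0 ✓, so (x - 1) is a factor.
Synthetic division by (x - 1): bring down 1; 1(1) + 9 = 10; 10(1) + 19 = 29; 29(1) - 9 = 20; 20(1) - 20 = 0 → quotient x^3 + 10x^2 + 29x + 20, remainder 0.
Continue with the quotient x^3 + 10x^2 + 29x + 20 (candidates must divide 20; re-test x = 1 first in case it repeats).
Test x = 1: value = 60 ≠ 0.
Test x = -1: value = 0 ✓, so (x + 1) is a factor.
Synthetic division by (x + 1): bring down 1; 1(-1) + 10 = 9; 9(-1) + 29 = 20; 20(-1) + 20 = 0 → quotient x^2 + 9x + 20, remainder 0.
Solve the quadratic x^2 + 9x + 20 = 0: discriminant = 9^2 - 4(1)(20) = 81 - 80 = 1.
sqrt(1) = 1, so x = (-9 ± 1)/2: x = -4 or x = -5.
Collecting all roots found:

x = -5, x = -4, x = -1, x = 1
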